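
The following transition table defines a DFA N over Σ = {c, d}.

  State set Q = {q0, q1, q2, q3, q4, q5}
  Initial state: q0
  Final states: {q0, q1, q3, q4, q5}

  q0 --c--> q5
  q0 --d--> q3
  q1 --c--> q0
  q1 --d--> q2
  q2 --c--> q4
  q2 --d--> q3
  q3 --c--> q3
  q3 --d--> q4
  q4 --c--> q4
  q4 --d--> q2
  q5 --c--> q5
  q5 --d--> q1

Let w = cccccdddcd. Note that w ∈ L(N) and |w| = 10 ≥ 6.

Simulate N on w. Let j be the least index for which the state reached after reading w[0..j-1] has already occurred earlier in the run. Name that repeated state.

State sequence: q0 -c-> q5 -c-> q5 -c-> q5 -c-> q5 -c-> q5 -d-> q1 -d-> q2 -d-> q3 -c-> q3 -d-> q4
First repeat at step 2: q5 was already visited.

The earliest repeat is at step j = 2: N is in q5, which it already visited at step i = 1.
With |Q| = 6, pigeonhole forces a state repeat no later than step 6; the substring read between the first and second visits to that state can be pumped.

q5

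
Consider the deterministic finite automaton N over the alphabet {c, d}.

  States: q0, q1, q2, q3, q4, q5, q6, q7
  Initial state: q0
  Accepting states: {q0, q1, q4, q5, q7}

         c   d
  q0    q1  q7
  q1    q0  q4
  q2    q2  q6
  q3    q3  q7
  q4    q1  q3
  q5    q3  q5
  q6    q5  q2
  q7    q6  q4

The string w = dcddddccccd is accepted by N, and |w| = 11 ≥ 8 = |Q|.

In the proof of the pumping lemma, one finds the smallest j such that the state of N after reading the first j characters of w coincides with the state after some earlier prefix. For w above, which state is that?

State sequence: q0 -d-> q7 -c-> q6 -d-> q2 -d-> q6 -d-> q2 -d-> q6 -c-> q5 -c-> q3 -c-> q3 -c-> q3 -d-> q7
First repeat at step 4: q6 was already visited.

The earliest repeat is at step j = 4: N is in q6, which it already visited at step i = 2.
With |Q| = 8, pigeonhole forces a state repeat no later than step 8; the substring read between the first and second visits to that state can be pumped.

q6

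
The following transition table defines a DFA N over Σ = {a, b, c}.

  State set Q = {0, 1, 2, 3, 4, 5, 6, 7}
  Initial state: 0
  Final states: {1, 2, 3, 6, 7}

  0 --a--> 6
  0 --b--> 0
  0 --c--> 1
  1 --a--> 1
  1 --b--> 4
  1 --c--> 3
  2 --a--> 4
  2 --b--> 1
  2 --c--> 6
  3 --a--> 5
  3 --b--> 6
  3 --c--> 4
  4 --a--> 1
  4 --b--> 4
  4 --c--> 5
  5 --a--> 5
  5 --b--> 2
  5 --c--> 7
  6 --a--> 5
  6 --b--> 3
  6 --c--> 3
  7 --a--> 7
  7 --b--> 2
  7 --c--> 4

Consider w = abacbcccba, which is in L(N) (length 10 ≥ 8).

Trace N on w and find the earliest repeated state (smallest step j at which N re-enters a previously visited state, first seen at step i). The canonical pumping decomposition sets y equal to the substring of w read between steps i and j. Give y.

bacbc

Run of N on w = a b a c b c c c b a:
  step 0: 0  (start)
  step 1: 6  (read a: 0→6)
  step 2: 3  (read b: 6→3)
  step 3: 5  (read a: 3→5)
  step 4: 7  (read c: 5→7)
  step 5: 2  (read b: 7→2)
  step 6: 6  (read c: 2→6)   ← first repeat (6 seen earlier)
  step 7: 3  (read c: 6→3)
  step 8: 4  (read c: 3→4)
  step 9: 4  (read b: 4→4)
  step 10: 1  (read a: 4→1)

So i = 1, j = 6, giving x = w[0:1] = a, y = w[1:6] = bacbc, z = w[6:10] = ccba.
Check: |xy| = 6 ≤ 8 and |y| = 5 ≥ 1. Reading y takes N from 6 back to 6, so every xyⁱz is accepted.
With |Q| = 8, pigeonhole forces a state repeat no later than step 8; the substring read between the first and second visits to that state can be pumped.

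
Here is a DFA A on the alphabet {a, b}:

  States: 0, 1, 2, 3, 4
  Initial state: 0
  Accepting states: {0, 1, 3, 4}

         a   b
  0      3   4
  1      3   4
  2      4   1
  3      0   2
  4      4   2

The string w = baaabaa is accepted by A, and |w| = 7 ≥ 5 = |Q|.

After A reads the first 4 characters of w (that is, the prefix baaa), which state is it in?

Run of A on the first 4 characters of w = b a a a:
  step 0: 0  (start)
  step 1: 4  (read b: 0→4)
  step 2: 4  (read a: 4→4)
  step 3: 4  (read a: 4→4)
  step 4: 4  (read a: 4→4)

After reading 4 characters, A is in state 4.
(This kind of state-tracing is the core of the pumping-lemma construction: with 5 states, pigeonhole forces a repeat within the first 5 steps.)

4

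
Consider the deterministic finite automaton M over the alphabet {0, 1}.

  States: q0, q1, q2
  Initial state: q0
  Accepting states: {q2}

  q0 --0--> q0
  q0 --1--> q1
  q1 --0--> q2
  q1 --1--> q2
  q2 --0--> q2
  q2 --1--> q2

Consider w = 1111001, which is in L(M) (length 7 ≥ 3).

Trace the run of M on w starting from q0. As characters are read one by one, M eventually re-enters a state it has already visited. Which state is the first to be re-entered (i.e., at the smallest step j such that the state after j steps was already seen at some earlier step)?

State sequence: q0 -1-> q1 -1-> q2 -1-> q2 -1-> q2 -0-> q2 -0-> q2 -1-> q2
First repeat at step 3: q2 was already visited.

The earliest repeat is at step j = 3: M is in q2, which it already visited at step i = 2.
The DFA has 3 states, so the proof of the pumping lemma guarantees a repeated state among the first 3+1 visited; the segment between the two visits is the pumpable y.

q2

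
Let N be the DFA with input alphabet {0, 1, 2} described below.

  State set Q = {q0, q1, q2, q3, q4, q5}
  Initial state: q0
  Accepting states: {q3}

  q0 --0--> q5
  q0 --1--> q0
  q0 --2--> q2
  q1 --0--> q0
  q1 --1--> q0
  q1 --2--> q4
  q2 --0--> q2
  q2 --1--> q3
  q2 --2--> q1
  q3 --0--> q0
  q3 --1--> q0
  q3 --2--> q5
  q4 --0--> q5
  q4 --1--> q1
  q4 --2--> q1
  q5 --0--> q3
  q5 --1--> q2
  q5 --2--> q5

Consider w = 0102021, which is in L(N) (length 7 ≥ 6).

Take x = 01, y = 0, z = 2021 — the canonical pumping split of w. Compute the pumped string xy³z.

010002021

xy^3z = 01·0·0·0·2021 = 010002021.
Reading y = 0 takes N from q2 back to q2, so after x·y·y·y the machine is still in q2, and z then leads to the accepting state q3. Hence 010002021 ∈ L(N).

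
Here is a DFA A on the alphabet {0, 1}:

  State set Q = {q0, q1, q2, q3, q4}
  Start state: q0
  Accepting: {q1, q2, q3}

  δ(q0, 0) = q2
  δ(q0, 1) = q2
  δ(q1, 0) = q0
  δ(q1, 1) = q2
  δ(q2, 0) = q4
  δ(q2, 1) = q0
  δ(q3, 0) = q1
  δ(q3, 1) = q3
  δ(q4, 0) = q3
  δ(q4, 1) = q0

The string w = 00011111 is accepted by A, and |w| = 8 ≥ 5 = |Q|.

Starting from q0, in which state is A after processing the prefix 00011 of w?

q3

Run of A on the first 5 characters of w = 0 0 0 1 1:
  step 0: q0  (start)
  step 1: q2  (read 0: q0→q2)
  step 2: q4  (read 0: q2→q4)
  step 3: q3  (read 0: q4→q3)
  step 4: q3  (read 1: q3→q3)
  step 5: q3  (read 1: q3→q3)

After reading 5 characters, A is in state q3.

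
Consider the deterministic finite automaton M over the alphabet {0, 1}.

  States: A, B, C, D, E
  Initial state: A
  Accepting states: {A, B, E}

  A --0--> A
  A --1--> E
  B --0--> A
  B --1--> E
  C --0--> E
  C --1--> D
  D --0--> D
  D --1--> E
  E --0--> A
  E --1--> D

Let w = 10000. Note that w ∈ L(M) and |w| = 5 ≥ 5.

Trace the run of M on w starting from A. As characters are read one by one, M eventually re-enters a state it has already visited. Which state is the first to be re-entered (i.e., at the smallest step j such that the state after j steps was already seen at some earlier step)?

A

State sequence: A -1-> E -0-> A -0-> A -0-> A -0-> A
First repeat at step 2: A was already visited.

The earliest repeat is at step j = 2: M is in A, which it already visited at step i = 0.
Pumping length from the standard proof: p = 5 (the number of states). The repeated state found above gives |xy| = j ≤ 5 and |y| = j − i ≥ 1.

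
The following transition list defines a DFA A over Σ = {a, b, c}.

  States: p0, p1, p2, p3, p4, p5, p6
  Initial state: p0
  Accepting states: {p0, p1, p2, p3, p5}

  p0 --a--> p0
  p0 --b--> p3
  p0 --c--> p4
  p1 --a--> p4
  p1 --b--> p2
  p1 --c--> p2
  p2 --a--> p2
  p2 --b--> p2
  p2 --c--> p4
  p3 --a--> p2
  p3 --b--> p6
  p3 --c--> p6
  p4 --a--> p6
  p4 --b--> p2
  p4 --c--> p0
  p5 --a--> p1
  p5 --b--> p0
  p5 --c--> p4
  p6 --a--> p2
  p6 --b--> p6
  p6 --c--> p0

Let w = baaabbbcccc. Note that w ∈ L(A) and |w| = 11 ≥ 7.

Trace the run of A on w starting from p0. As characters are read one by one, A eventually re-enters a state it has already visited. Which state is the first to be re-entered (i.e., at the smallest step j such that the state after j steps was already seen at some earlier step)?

p2

State sequence: p0 -b-> p3 -a-> p2 -a-> p2 -a-> p2 -b-> p2 -b-> p2 -b-> p2 -c-> p4 -c-> p0 -c-> p4 -c-> p0
First repeat at step 3: p2 was already visited.

The earliest repeat is at step j = 3: A is in p2, which it already visited at step i = 2.
Since A has 7 states, any run of length ≥ 7 visits 7+1 states, so by pigeonhole some state repeats within the first 7 steps — that repeat gives the pumpable loop.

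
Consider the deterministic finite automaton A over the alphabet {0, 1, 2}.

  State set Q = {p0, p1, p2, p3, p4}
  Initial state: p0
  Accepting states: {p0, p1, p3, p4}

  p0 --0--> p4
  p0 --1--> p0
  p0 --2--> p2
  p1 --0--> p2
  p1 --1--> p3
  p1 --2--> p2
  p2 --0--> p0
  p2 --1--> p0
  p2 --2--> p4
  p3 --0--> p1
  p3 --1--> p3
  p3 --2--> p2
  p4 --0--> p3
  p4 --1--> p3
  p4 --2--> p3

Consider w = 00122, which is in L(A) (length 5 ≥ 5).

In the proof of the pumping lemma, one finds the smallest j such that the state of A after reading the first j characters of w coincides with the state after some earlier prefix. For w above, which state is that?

Run of A on w = 0 0 1 2 2:
  step 0: p0  (start)
  step 1: p4  (read 0: p0→p4)
  step 2: p3  (read 0: p4→p3)
  step 3: p3  (read 1: p3→p3)   ← first repeat (p3 seen earlier)
  step 4: p2  (read 2: p3→p2)
  step 5: p4  (read 2: p2→p4)

The earliest repeat is at step j = 3: A is in p3, which it already visited at step i = 2.

p3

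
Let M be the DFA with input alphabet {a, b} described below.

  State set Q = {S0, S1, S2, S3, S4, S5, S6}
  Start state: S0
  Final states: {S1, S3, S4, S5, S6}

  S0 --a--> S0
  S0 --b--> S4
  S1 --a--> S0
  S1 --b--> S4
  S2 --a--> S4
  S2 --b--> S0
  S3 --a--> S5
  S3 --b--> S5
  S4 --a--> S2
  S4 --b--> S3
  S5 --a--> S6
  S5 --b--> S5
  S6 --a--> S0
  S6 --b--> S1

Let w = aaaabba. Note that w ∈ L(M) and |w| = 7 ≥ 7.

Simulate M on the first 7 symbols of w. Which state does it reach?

S5

State sequence: S0 -a-> S0 -a-> S0 -a-> S0 -a-> S0 -b-> S4 -b-> S3 -a-> S5

After reading 7 characters, M is in state S5.
(This kind of state-tracing is the core of the pumping-lemma construction: with 7 states, pigeonhole forces a repeat within the first 7 steps.)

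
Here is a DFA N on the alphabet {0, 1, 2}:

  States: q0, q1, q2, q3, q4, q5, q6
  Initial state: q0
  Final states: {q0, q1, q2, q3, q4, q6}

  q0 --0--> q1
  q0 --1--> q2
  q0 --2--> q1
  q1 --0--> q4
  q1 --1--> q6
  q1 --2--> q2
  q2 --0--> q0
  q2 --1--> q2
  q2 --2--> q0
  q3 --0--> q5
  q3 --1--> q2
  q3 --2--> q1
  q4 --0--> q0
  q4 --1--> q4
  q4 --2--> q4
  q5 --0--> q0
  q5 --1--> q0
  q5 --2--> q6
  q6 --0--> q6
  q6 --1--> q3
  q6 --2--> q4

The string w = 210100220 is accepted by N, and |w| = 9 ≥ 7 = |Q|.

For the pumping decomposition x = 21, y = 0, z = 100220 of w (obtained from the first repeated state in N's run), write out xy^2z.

xy^2z = 21·0·0·100220 = 2100100220.
Reading y = 0 takes N from q6 back to q6, so after x·y·y the machine is still in q6, and z then leads to the accepting state q0. Hence 2100100220 ∈ L(N).

2100100220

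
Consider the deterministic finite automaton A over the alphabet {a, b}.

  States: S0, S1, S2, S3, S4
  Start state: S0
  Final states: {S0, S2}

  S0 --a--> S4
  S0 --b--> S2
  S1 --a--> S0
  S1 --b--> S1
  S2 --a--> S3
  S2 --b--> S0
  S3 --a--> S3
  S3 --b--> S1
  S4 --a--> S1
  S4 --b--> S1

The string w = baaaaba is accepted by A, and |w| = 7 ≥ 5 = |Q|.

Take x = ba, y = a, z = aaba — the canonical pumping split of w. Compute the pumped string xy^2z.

baaaaaba

xy^2z = ba·a·a·aaba = baaaaaba.
Reading y = a takes A from S3 back to S3, so after x·y·y the machine is still in S3, and z then leads to the accepting state S0. Hence baaaaaba ∈ L(A).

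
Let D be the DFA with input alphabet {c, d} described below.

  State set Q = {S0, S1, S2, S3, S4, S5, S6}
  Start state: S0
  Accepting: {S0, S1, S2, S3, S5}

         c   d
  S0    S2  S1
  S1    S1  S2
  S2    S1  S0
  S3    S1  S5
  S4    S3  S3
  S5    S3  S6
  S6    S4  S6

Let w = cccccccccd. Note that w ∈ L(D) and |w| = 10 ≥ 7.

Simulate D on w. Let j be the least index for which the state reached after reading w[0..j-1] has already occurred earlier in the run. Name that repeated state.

S1

State sequence: S0 -c-> S2 -c-> S1 -c-> S1 -c-> S1 -c-> S1 -c-> S1 -c-> S1 -c-> S1 -c-> S1 -d-> S2
First repeat at step 3: S1 was already visited.

The earliest repeat is at step j = 3: D is in S1, which it already visited at step i = 2.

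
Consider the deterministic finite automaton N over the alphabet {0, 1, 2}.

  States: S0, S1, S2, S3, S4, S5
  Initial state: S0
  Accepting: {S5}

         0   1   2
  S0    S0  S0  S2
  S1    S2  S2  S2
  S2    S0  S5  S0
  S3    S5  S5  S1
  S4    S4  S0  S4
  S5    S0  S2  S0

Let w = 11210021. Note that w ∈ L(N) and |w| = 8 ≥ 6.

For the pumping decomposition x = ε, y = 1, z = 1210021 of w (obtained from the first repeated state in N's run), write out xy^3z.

1111210021

xy^3z = ε·1·1·1·1210021 = 1111210021.
Reading y = 1 takes N from S0 back to S0, so after x·y·y·y the machine is still in S0, and z then leads to the accepting state S5. Hence 1111210021 ∈ L(N).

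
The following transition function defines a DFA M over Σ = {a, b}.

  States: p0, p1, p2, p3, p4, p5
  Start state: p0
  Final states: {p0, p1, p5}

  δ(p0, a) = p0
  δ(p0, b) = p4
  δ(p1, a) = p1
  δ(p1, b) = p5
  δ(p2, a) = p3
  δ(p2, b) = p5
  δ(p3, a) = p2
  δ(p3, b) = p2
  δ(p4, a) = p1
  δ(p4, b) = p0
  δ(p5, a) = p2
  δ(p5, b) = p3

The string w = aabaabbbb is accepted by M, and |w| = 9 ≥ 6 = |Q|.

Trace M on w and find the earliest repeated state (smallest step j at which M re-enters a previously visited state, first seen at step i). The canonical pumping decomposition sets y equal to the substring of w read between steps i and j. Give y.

Run of M on w = a a b a a b b b b:
  step 0: p0  (start)
  step 1: p0  (read a: p0→p0)   ← first repeat (p0 seen earlier)
  step 2: p0  (read a: p0→p0)
  step 3: p4  (read b: p0→p4)
  step 4: p1  (read a: p4→p1)
  step 5: p1  (read a: p1→p1)
  step 6: p5  (read b: p1→p5)
  step 7: p3  (read b: p5→p3)
  step 8: p2  (read b: p3→p2)
  step 9: p5  (read b: p2→p5)

So i = 0, j = 1, giving x = w[0:0] = ε, y = w[0:1] = a, z = w[1:9] = abaabbbb.
Check: |xy| = 1 ≤ 6 and |y| = 1 ≥ 1. Reading y takes M from p0 back to p0, so every xyⁱz is accepted.

a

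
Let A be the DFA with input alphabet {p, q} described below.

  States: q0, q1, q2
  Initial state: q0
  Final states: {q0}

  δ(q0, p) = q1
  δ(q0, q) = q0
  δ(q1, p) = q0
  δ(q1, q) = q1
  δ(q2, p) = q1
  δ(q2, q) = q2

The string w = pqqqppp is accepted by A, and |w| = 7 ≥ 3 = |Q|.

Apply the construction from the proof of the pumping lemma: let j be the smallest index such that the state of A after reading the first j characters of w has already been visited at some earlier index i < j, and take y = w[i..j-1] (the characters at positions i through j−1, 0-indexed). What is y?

Run of A on w = p q q q p p p:
  step 0: q0  (start)
  step 1: q1  (read p: q0→q1)
  step 2: q1  (read q: q1→q1)   ← first repeat (q1 seen earlier)
  step 3: q1  (read q: q1→q1)
  step 4: q1  (read q: q1→q1)
  step 5: q0  (read p: q1→q0)
  step 6: q1  (read p: q0→q1)
  step 7: q0  (read p: q1→q0)

So i = 1, j = 2, giving x = w[0:1] = p, y = w[1:2] = q, z = w[2:7] = qqppp.
Check: |xy| = 2 ≤ 3 and |y| = 1 ≥ 1. Reading y takes A from q1 back to q1, so every xyⁱz is accepted.

q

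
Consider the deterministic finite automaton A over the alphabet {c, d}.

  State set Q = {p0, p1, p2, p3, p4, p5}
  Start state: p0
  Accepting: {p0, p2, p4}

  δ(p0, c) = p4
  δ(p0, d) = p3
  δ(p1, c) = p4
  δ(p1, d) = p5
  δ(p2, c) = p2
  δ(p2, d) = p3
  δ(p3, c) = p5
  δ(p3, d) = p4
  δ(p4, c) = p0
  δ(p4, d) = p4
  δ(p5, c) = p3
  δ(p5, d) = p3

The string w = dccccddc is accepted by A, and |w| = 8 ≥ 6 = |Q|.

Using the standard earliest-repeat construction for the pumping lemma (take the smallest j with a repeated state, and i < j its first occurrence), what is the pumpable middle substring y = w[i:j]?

Run of A on w = d c c c c d d c:
  step 0: p0  (start)
  step 1: p3  (read d: p0→p3)
  step 2: p5  (read c: p3→p5)
  step 3: p3  (read c: p5→p3)   ← first repeat (p3 seen earlier)
  step 4: p5  (read c: p3→p5)
  step 5: p3  (read c: p5→p3)
  step 6: p4  (read d: p3→p4)
  step 7: p4  (read d: p4→p4)
  step 8: p0  (read c: p4→p0)

So i = 1, j = 3, giving x = w[0:1] = d, y = w[1:3] = cc, z = w[3:8] = ccddc.
Check: |xy| = 3 ≤ 6 and |y| = 2 ≥ 1. Reading y takes A from p3 back to p3, so every xyⁱz is accepted.
Pumping length from the standard proof: p = 6 (the number of states). The repeated state found above gives |xy| = j ≤ 6 and |y| = j − i ≥ 1.

cc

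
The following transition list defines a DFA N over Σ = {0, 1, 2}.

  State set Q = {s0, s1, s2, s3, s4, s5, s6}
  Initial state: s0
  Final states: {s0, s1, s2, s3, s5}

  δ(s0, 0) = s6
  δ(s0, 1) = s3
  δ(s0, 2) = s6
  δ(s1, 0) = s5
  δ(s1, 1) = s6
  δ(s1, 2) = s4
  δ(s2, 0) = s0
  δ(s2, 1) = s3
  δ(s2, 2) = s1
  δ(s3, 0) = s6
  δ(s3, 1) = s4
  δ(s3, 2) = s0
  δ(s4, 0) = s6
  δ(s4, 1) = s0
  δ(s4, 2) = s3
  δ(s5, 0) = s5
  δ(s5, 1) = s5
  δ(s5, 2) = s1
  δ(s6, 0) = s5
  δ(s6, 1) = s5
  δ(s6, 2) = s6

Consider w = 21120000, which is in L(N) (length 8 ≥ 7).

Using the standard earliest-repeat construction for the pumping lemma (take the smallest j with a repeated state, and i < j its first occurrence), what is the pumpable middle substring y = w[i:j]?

State sequence: s0 -2-> s6 -1-> s5 -1-> s5 -2-> s1 -0-> s5 -0-> s5 -0-> s5 -0-> s5
First repeat at step 3: s5 was already visited.

So i = 2, j = 3, giving x = w[0:2] = 21, y = w[2:3] = 1, z = w[3:8] = 20000.
Check: |xy| = 3 ≤ 7 and |y| = 1 ≥ 1. Reading y takes N from s5 back to s5, so every xyⁱz is accepted.
The DFA has 7 states, so the proof of the pumping lemma guarantees a repeated state among the first 7+1 visited; the segment between the two visits is the pumpable y.

1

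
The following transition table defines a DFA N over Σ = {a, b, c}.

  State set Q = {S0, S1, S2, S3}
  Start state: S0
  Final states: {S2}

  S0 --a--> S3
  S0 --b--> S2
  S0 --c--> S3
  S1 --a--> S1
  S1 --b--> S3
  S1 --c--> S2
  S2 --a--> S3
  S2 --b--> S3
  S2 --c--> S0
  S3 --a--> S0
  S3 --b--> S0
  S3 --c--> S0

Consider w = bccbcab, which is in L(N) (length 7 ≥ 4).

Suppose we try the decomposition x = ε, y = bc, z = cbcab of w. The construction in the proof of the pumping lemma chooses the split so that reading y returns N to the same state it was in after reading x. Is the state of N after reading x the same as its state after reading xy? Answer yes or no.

yes

Run of N on the first 2 characters of w = b c:
  step 0: S0  (start)
  step 1: S2  (read b: S0→S2)
  step 2: S0  (read c: S2→S0)

After x (step 0): S0. After xy (step 2): S0.
They match, so y = bc drives N around a cycle from S0 back to itself; pumping y any number of times keeps N in S0 before reading z, and xyⁱz ∈ L(N) for every i ≥ 0.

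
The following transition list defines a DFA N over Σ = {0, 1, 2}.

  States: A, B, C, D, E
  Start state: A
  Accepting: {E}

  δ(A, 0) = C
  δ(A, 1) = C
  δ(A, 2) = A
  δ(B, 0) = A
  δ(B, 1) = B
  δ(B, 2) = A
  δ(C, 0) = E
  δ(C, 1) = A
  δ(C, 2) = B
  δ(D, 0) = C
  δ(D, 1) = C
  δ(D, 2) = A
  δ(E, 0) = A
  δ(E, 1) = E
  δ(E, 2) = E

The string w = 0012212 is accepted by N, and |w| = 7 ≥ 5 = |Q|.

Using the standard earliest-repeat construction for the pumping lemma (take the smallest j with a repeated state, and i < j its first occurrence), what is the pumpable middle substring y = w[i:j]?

1

Run of N on w = 0 0 1 2 2 1 2:
  step 0: A  (start)
  step 1: C  (read 0: A→C)
  step 2: E  (read 0: C→E)
  step 3: E  (read 1: E→E)   ← first repeat (E seen earlier)
  step 4: E  (read 2: E→E)
  step 5: E  (read 2: E→E)
  step 6: E  (read 1: E→E)
  step 7: E  (read 2: E→E)

So i = 2, j = 3, giving x = w[0:2] = 00, y = w[2:3] = 1, z = w[3:7] = 2212.
Check: |xy| = 3 ≤ 5 and |y| = 1 ≥ 1. Reading y takes N from E back to E, so every xyⁱz is accepted.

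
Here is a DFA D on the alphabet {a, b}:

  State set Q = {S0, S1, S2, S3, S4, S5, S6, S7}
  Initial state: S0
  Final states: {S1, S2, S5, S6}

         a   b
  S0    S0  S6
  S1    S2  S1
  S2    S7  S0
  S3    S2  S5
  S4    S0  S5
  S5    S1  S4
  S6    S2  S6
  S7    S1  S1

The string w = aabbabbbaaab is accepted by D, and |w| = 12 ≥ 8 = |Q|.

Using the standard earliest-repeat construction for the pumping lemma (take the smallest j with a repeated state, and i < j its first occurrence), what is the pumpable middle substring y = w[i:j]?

State sequence: S0 -a-> S0 -a-> S0 -b-> S6 -b-> S6 -a-> S2 -b-> S0 -b-> S6 -b-> S6 -a-> S2 -a-> S7 -a-> S1 -b-> S1
First repeat at step 1: S0 was already visited.

So i = 0, j = 1, giving x = w[0:0] = ε, y = w[0:1] = a, z = w[1:12] = abbabbbaaab.
Check: |xy| = 1 ≤ 8 and |y| = 1 ≥ 1. Reading y takes D from S0 back to S0, so every xyⁱz is accepted.

a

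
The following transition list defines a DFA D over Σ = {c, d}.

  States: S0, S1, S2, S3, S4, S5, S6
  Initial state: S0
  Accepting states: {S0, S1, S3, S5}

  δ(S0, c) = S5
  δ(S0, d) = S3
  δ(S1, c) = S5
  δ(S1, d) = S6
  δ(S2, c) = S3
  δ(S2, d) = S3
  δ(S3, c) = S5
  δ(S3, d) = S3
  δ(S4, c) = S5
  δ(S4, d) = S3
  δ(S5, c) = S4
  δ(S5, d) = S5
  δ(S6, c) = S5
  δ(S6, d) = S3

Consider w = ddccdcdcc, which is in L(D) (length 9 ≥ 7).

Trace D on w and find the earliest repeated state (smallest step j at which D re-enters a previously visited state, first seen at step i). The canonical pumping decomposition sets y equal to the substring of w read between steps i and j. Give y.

d

State sequence: S0 -d-> S3 -d-> S3 -c-> S5 -c-> S4 -d-> S3 -c-> S5 -d-> S5 -c-> S4 -c-> S5
First repeat at step 2: S3 was already visited.

So i = 1, j = 2, giving x = w[0:1] = d, y = w[1:2] = d, z = w[2:9] = ccdcdcc.
Check: |xy| = 2 ≤ 7 and |y| = 1 ≥ 1. Reading y takes D from S3 back to S3, so every xyⁱz is accepted.
Pumping length from the standard proof: p = 7 (the number of states). The repeated state found above gives |xy| = j ≤ 7 and |y| = j − i ≥ 1.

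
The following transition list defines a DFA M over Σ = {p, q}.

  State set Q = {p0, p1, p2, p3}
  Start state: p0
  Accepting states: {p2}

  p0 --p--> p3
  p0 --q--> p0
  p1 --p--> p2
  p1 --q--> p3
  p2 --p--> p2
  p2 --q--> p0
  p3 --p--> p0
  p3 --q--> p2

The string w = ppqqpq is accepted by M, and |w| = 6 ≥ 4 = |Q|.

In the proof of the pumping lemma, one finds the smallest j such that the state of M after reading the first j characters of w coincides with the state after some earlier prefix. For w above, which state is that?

p0

Run of M on w = p p q q p q:
  step 0: p0  (start)
  step 1: p3  (read p: p0→p3)
  step 2: p0  (read p: p3→p0)   ← first repeat (p0 seen earlier)
  step 3: p0  (read q: p0→p0)
  step 4: p0  (read q: p0→p0)
  step 5: p3  (read p: p0→p3)
  step 6: p2  (read q: p3→p2)

The earliest repeat is at step j = 2: M is in p0, which it already visited at step i = 0.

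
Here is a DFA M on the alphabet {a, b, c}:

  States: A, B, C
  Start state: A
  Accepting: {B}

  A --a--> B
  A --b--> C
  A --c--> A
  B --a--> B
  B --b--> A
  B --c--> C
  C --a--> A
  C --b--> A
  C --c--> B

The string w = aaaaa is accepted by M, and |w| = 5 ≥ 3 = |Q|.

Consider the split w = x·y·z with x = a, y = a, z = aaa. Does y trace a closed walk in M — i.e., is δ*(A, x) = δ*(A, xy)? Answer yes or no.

Run of M on the first 2 characters of w = a a:
  step 0: A  (start)
  step 1: B  (read a: A→B)
  step 2: B  (read a: B→B)

After x (step 1): B. After xy (step 2): B.
They match, so y = a drives M around a cycle from B back to itself; pumping y any number of times keeps M in B before reading z, and xyⁱz ∈ L(M) for every i ≥ 0.

yes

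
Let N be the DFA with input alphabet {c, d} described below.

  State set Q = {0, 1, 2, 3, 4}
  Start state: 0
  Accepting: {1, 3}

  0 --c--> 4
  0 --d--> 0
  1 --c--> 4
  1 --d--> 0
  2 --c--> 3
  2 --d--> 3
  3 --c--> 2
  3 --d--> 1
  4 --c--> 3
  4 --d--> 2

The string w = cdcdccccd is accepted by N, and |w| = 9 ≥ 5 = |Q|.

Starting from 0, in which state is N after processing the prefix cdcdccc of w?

2

Run of N on the first 7 characters of w = c d c d c c c:
  step 0: 0  (start)
  step 1: 4  (read c: 0→4)
  step 2: 2  (read d: 4→2)
  step 3: 3  (read c: 2→3)
  step 4: 1  (read d: 3→1)
  step 5: 4  (read c: 1→4)
  step 6: 3  (read c: 4→3)
  step 7: 2  (read c: 3→2)

After reading 7 characters, N is in state 2.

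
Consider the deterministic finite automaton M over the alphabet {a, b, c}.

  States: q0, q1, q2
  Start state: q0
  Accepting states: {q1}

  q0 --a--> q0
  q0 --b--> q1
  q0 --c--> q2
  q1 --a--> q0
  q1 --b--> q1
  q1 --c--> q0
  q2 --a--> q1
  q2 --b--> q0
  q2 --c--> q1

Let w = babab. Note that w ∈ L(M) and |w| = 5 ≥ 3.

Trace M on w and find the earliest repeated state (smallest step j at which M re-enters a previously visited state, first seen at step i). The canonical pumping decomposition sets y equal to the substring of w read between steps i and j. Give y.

State sequence: q0 -b-> q1 -a-> q0 -b-> q1 -a-> q0 -b-> q1
First repeat at step 2: q0 was already visited.

So i = 0, j = 2, giving x = w[0:0] = ε, y = w[0:2] = ba, z = w[2:5] = bab.
Check: |xy| = 2 ≤ 3 and |y| = 2 ≥ 1. Reading y takes M from q0 back to q0, so every xyⁱz is accepted.
With |Q| = 3, pigeonhole forces a state repeat no later than step 3; the substring read between the first and second visits to that state can be pumped.

ba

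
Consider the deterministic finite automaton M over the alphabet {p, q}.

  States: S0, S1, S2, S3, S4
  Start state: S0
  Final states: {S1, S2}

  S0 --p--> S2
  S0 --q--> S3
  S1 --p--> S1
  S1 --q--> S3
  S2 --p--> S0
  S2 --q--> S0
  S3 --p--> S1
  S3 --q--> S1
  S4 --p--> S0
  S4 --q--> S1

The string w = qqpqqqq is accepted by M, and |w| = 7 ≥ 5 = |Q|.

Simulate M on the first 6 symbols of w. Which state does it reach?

S3

State sequence: S0 -q-> S3 -q-> S1 -p-> S1 -q-> S3 -q-> S1 -q-> S3

After reading 6 characters, M is in state S3.
(This kind of state-tracing is the core of the pumping-lemma construction: with 5 states, pigeonhole forces a repeat within the first 5 steps.)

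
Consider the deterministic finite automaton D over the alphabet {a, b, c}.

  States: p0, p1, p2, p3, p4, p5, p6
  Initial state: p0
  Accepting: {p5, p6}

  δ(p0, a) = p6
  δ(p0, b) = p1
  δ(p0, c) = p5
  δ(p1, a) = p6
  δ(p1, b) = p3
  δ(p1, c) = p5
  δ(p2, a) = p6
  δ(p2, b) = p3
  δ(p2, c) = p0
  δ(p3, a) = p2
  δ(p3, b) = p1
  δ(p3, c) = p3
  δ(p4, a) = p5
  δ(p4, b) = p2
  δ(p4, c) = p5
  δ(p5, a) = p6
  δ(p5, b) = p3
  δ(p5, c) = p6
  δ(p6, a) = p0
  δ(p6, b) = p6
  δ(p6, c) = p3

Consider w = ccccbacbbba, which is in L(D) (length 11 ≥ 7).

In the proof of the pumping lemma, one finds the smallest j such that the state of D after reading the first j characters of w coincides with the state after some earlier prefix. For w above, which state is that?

Run of D on w = c c c c b a c b b b a:
  step 0: p0  (start)
  step 1: p5  (read c: p0→p5)
  step 2: p6  (read c: p5→p6)
  step 3: p3  (read c: p6→p3)
  step 4: p3  (read c: p3→p3)   ← first repeat (p3 seen earlier)
  step 5: p1  (read b: p3→p1)
  step 6: p6  (read a: p1→p6)
  step 7: p3  (read c: p6→p3)
  step 8: p1  (read b: p3→p1)
  step 9: p3  (read b: p1→p3)
  step 10: p1  (read b: p3→p1)
  step 11: p6  (read a: p1→p6)

The earliest repeat is at step j = 4: D is in p3, which it already visited at step i = 3.
Since D has 7 states, any run of length ≥ 7 visits 7+1 states, so by pigeonhole some state repeats within the first 7 steps — that repeat gives the pumpable loop.

p3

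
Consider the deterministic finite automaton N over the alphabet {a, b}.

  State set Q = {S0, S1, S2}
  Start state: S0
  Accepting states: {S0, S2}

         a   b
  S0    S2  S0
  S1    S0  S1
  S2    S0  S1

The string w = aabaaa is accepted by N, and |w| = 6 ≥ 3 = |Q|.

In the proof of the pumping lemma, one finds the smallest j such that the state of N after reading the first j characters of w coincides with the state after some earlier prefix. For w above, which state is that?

Run of N on w = a a b a a a:
  step 0: S0  (start)
  step 1: S2  (read a: S0→S2)
  step 2: S0  (read a: S2→S0)   ← first repeat (S0 seen earlier)
  step 3: S0  (read b: S0→S0)
  step 4: S2  (read a: S0→S2)
  step 5: S0  (read a: S2→S0)
  step 6: S2  (read a: S0→S2)

The earliest repeat is at step j = 2: N is in S0, which it already visited at step i = 0.

S0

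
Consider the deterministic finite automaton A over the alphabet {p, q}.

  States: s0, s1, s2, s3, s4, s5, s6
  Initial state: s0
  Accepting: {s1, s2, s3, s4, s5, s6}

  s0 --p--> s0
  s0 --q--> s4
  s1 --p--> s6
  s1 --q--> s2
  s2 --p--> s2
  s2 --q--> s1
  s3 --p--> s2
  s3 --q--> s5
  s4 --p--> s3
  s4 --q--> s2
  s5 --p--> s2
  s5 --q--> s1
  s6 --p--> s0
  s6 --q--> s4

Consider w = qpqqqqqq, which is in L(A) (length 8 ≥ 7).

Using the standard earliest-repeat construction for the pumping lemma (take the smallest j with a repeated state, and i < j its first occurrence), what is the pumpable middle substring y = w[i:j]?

State sequence: s0 -q-> s4 -p-> s3 -q-> s5 -q-> s1 -q-> s2 -q-> s1 -q-> s2 -q-> s1
First repeat at step 6: s1 was already visited.

So i = 4, j = 6, giving x = w[0:4] = qpqq, y = w[4:6] = qq, z = w[6:8] = qq.
Check: |xy| = 6 ≤ 7 and |y| = 2 ≥ 1. Reading y takes A from s1 back to s1, so every xyⁱz is accepted.

qq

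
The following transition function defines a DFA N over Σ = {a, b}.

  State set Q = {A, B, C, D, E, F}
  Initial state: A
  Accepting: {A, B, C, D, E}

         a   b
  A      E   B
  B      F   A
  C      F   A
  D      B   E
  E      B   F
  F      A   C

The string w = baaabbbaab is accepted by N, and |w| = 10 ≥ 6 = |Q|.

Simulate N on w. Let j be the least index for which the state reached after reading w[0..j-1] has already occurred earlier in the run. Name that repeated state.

Run of N on w = b a a a b b b a a b:
  step 0: A  (start)
  step 1: B  (read b: A→B)
  step 2: F  (read a: B→F)
  step 3: A  (read a: F→A)   ← first repeat (A seen earlier)
  step 4: E  (read a: A→E)
  step 5: F  (read b: E→F)
  step 6: C  (read b: F→C)
  step 7: A  (read b: C→A)
  step 8: E  (read a: A→E)
  step 9: B  (read a: E→B)
  step 10: A  (read b: B→A)

The earliest repeat is at step j = 3: N is in A, which it already visited at step i = 0.
The DFA has 6 states, so the proof of the pumping lemma guarantees a repeated state among the first 6+1 visited; the segment between the two visits is the pumpable y.

A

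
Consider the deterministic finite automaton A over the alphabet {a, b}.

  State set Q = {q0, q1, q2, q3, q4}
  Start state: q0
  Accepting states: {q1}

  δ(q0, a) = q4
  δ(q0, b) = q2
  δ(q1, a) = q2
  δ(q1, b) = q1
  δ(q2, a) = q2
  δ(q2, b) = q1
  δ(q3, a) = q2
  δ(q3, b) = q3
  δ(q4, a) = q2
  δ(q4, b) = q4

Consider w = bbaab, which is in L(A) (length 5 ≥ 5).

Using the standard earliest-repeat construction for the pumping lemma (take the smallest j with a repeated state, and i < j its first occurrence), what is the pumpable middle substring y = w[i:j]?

ba

State sequence: q0 -b-> q2 -b-> q1 -a-> q2 -a-> q2 -b-> q1
First repeat at step 3: q2 was already visited.

So i = 1, j = 3, giving x = w[0:1] = b, y = w[1:3] = ba, z = w[3:5] = ab.
Check: |xy| = 3 ≤ 5 and |y| = 2 ≥ 1. Reading y takes A from q2 back to q2, so every xyⁱz is accepted.
The DFA has 5 states, so the proof of the pumping lemma guarantees a repeated state among the first 5+1 visited; the segment between the two visits is the pumpable y.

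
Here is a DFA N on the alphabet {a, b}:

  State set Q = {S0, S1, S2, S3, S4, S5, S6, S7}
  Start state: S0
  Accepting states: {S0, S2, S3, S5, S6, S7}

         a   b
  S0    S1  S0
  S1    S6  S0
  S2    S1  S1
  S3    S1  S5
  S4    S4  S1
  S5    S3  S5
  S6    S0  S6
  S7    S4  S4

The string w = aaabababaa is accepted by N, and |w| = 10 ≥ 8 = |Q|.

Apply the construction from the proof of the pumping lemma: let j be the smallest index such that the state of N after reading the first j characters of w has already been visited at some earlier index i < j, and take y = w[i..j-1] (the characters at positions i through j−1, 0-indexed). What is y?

aaa

Run of N on w = a a a b a b a b a a:
  step 0: S0  (start)
  step 1: S1  (read a: S0→S1)
  step 2: S6  (read a: S1→S6)
  step 3: S0  (read a: S6→S0)   ← first repeat (S0 seen earlier)
  step 4: S0  (read b: S0→S0)
  step 5: S1  (read a: S0→S1)
  step 6: S0  (read b: S1→S0)
  step 7: S1  (read a: S0→S1)
  step 8: S0  (read b: S1→S0)
  step 9: S1  (read a: S0→S1)
  step 10: S6  (read a: S1→S6)

So i = 0, j = 3, giving x = w[0:0] = ε, y = w[0:3] = aaa, z = w[3:10] = bababaa.
Check: |xy| = 3 ≤ 8 and |y| = 3 ≥ 1. Reading y takes N from S0 back to S0, so every xyⁱz is accepted.
Since N has 8 states, any run of length ≥ 8 visits 8+1 states, so by pigeonhole some state repeats within the first 8 steps — that repeat gives the pumpable loop.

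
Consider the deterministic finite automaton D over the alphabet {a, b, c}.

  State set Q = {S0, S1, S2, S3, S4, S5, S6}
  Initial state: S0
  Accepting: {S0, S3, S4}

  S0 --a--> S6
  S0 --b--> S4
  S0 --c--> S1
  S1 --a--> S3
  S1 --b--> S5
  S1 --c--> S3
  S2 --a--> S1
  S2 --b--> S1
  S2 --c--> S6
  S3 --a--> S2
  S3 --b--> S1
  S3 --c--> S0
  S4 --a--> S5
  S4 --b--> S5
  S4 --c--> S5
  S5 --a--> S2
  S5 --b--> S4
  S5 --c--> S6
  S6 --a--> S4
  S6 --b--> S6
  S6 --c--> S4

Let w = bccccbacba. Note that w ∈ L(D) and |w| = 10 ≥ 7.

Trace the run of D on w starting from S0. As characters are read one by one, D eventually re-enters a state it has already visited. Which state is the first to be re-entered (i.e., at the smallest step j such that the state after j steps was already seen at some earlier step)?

State sequence: S0 -b-> S4 -c-> S5 -c-> S6 -c-> S4 -c-> S5 -b-> S4 -a-> S5 -c-> S6 -b-> S6 -a-> S4
First repeat at step 4: S4 was already visited.

The earliest repeat is at step j = 4: D is in S4, which it already visited at step i = 1.

S4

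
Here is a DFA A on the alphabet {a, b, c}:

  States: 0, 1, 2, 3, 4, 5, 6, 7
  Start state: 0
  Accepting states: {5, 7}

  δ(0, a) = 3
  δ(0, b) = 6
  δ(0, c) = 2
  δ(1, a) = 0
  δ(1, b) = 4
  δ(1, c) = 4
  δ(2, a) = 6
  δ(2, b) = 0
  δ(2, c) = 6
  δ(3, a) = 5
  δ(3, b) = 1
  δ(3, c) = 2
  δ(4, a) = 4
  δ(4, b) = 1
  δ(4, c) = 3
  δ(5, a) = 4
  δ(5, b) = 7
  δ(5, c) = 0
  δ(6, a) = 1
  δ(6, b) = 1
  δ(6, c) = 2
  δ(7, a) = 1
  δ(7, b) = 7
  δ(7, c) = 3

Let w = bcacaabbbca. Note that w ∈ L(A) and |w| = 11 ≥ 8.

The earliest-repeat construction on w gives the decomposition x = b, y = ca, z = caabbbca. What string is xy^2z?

bcacacaabbbca

xy^2z = b·ca·ca·caabbbca = bcacacaabbbca.
Reading y = ca takes A from 6 back to 6, so after x·y·y the machine is still in 6, and z then leads to the accepting state 5. Hence bcacacaabbbca ∈ L(A).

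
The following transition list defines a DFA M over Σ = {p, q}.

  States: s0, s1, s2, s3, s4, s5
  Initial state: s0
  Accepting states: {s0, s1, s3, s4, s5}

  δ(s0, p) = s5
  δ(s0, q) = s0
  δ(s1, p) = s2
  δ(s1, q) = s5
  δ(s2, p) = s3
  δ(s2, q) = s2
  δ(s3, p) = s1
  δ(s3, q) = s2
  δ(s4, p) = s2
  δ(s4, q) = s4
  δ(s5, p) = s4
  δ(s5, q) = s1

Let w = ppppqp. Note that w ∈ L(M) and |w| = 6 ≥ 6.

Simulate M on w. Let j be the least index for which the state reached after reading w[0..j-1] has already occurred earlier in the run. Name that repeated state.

Run of M on w = p p p p q p:
  step 0: s0  (start)
  step 1: s5  (read p: s0→s5)
  step 2: s4  (read p: s5→s4)
  step 3: s2  (read p: s4→s2)
  step 4: s3  (read p: s2→s3)
  step 5: s2  (read q: s3→s2)   ← first repeat (s2 seen earlier)
  step 6: s3  (read p: s2→s3)

The earliest repeat is at step j = 5: M is in s2, which it already visited at step i = 3.

s2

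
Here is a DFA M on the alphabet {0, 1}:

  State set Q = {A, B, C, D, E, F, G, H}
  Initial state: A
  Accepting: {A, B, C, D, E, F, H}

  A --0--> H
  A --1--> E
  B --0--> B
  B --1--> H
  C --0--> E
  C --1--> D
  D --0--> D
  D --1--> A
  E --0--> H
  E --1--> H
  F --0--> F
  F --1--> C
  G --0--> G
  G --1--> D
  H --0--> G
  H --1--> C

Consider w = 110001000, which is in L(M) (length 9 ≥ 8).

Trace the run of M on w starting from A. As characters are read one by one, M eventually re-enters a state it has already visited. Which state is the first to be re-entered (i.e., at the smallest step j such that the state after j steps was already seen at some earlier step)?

G

Run of M on w = 1 1 0 0 0 1 0 0 0:
  step 0: A  (start)
  step 1: E  (read 1: A→E)
  step 2: H  (read 1: E→H)
  step 3: G  (read 0: H→G)
  step 4: G  (read 0: G→G)   ← first repeat (G seen earlier)
  step 5: G  (read 0: G→G)
  step 6: D  (read 1: G→D)
  step 7: D  (read 0: D→D)
  step 8: D  (read 0: D→D)
  step 9: D  (read 0: D→D)

The earliest repeat is at step j = 4: M is in G, which it already visited at step i = 3.
Since M has 8 states, any run of length ≥ 8 visits 8+1 states, so by pigeonhole some state repeats within the first 8 steps — that repeat gives the pumpable loop.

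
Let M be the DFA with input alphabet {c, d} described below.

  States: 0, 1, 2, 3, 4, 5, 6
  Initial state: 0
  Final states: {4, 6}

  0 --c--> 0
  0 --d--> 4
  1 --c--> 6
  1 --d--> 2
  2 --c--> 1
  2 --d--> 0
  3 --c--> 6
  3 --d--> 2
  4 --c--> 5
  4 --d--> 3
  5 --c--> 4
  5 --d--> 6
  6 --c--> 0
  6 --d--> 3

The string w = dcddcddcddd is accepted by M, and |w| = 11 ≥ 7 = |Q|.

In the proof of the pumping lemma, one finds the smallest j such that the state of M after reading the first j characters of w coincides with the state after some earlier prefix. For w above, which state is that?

6

Run of M on w = d c d d c d d c d d d:
  step 0: 0  (start)
  step 1: 4  (read d: 0→4)
  step 2: 5  (read c: 4→5)
  step 3: 6  (read d: 5→6)
  step 4: 3  (read d: 6→3)
  step 5: 6  (read c: 3→6)   ← first repeat (6 seen earlier)
  step 6: 3  (read d: 6→3)
  step 7: 2  (read d: 3→2)
  step 8: 1  (read c: 2→1)
  step 9: 2  (read d: 1→2)
  step 10: 0  (read d: 2→0)
  step 11: 4  (read d: 0→4)

The earliest repeat is at step j = 5: M is in 6, which it already visited at step i = 3.
The DFA has 7 states, so the proof of the pumping lemma guarantees a repeated state among the first 7+1 visited; the segment between the two visits is the pumpable y.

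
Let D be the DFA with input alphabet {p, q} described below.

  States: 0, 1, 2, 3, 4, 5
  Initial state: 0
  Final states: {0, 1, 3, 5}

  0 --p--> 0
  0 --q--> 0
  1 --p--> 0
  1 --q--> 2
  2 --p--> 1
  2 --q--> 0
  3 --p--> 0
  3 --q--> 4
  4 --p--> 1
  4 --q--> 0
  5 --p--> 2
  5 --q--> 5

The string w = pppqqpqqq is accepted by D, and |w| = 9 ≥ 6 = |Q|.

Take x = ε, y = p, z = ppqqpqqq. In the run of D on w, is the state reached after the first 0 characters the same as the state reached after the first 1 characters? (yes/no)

Run of D on the first 1 characters of w = p:
  step 0: 0  (start)
  step 1: 0  (read p: 0→0)

After x (step 0): 0. After xy (step 1): 0.
They match, so y = p drives D around a cycle from 0 back to itself; pumping y any number of times keeps D in 0 before reading z, and xyⁱz ∈ L(D) for every i ≥ 0.

yes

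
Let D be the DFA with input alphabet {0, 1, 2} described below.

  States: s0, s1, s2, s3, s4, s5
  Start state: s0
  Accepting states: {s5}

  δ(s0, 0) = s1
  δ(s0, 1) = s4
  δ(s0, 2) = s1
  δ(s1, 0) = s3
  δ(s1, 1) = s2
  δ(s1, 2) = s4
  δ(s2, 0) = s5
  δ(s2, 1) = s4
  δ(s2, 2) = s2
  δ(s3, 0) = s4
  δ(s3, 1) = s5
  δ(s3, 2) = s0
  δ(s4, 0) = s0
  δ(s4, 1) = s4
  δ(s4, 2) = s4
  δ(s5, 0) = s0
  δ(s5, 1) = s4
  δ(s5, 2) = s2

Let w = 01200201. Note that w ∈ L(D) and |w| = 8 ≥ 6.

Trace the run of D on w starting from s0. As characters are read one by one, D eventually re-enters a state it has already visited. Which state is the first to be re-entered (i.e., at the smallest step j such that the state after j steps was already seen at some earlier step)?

Run of D on w = 0 1 2 0 0 2 0 1:
  step 0: s0  (start)
  step 1: s1  (read 0: s0→s1)
  step 2: s2  (read 1: s1→s2)
  step 3: s2  (read 2: s2→s2)   ← first repeat (s2 seen earlier)
  step 4: s5  (read 0: s2→s5)
  step 5: s0  (read 0: s5→s0)
  step 6: s1  (read 2: s0→s1)
  step 7: s3  (read 0: s1→s3)
  step 8: s5  (read 1: s3→s5)

The earliest repeat is at step j = 3: D is in s2, which it already visited at step i = 2.
With |Q| = 6, pigeonhole forces a state repeat no later than step 6; the substring read between the first and second visits to that state can be pumped.

s2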